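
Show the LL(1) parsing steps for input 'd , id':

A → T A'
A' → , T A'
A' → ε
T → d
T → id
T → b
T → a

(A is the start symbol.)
Stack is shown with the top on the left.

Stack     Input     Action
--------------------------
A $       d , id $  output A → T A'
T A' $    d , id $  output T → d
d A' $    d , id $  match 'd'
A' $      , id $    output A' → , T A'
, T A' $  , id $    match ','
T A' $    id $      output T → id
id A' $   id $      match 'id'
A' $      $         output A' → ε
$         $         accept

The string is accepted.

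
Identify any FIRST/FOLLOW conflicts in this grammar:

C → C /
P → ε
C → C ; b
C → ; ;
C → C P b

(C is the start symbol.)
No FIRST/FOLLOW conflicts.

A FIRST/FOLLOW conflict occurs when a non-terminal N has a nullable alternative N → β (β ⇒* ε) and another alternative N → α with FIRST(α) ∩ FOLLOW(N) ≠ ∅: on such a lookahead the parser cannot decide between expanding α and letting N vanish via β.

Nullable non-terminals: P.
P has a nullable alternative but only one production, so nothing to check.

C has no nullable alternative, so no FIRST/FOLLOW check is needed there.

No FIRST/FOLLOW conflicts found.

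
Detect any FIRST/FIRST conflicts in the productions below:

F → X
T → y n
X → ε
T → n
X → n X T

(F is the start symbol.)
No FIRST/FIRST conflicts.

Productions for T:
  T → y n: FIRST = { 'y' }
  T → n: FIRST = { 'n' }
Productions for X:
  X → ε: FIRST = { ε }
  X → n X T: FIRST = { 'n' }
F has only one production, so no FIRST/FIRST conflict is possible there.

All alternatives of each non-terminal have pairwise disjoint FIRST sets.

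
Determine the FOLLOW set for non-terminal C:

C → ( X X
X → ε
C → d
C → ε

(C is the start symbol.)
{ $ }

C is the start symbol, so $ ∈ FOLLOW(C).
C does not occur on any right-hand side.

Taking the union: FOLLOW(C) = { $ }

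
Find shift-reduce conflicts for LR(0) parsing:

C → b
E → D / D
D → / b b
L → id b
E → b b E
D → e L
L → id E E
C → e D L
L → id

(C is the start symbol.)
A shift-reduce conflict occurs when an LR(0) state has both:
  - a complete (reduce) item [A → α .] (dot at the end), and
  - a shift item [B → β . c γ] (dot before a terminal).

Augment with C' → C and build the canonical LR(0) collection (I0 = CLOSURE({[C' → . C]}), then GOTO on every symbol after a dot until no new states appear). It has 21 states:
  I0: { [C → . b], [C → . e D L], [C' → . C] }  — shift
  I1: { [C' → C .] }  — accept
  I2: { [C → b .] }  — reduce
  I3: { [C → e . D L], [D → . / b b], [D → . e L] }  — shift
  I4: { [D → / . b b] }  — shift
  I5: { [C → e D . L], [L → . id E E], [L → . id b], [L → . id] }  — shift
  I6: { [D → e . L], [L → . id E E], [L → . id b], [L → . id] }  — shift
  I7: { [D → e L .] }  — reduce
  I8: { [D → . / b b], [D → . e L], [E → . D / D], [E → . b b E], [L → id . E E], [L → id . b], [L → id .] }  — shift, reduce
  I9: { [E → D . / D] }  — shift
  I10: { [D → . / b b], [D → . e L], [E → . D / D], [E → . b b E], [L → id E . E] }  — shift
  I11: { [E → b . b E], [L → id b .] }  — shift, reduce
  I12: { [D → . / b b], [D → . e L], [E → . D / D], [E → . b b E], [E → b b . E] }  — shift
  I13: { [E → b b E .] }  — reduce
  I14: { [E → b . b E] }  — shift
  I15: { [L → id E E .] }  — reduce
  I16: { [D → . / b b], [D → . e L], [E → D / . D] }  — shift
  I17: { [E → D / D .] }  — reduce
  I18: { [C → e D L .] }  — reduce
  I19: { [D → / b . b] }  — shift
  I20: { [D → / b b .] }  — reduce

I8 contains reduce item [L → id .] and shift items [D → . / b b], [D → . e L], [E → . b b E], [L → id . b] — shift-reduce conflict.
I11 contains reduce item [L → id b .] and shift item [E → b . b E] — shift-reduce conflict.

Answer: Yes — I8: [L → id .] vs [D → . / b b]; I11: [L → id b .] vs [E → b . b E]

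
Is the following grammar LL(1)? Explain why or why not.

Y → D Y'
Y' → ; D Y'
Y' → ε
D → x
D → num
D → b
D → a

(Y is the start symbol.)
Relevant sets:
  FOLLOW(Y') = { $ }

For Y':
  PREDICT(Y' → ';' D Y') = { ';' }
  PREDICT(Y' → ε) = { $ }
For D:
  PREDICT(D → x) = { 'x' }
  PREDICT(D → num) = { 'num' }
  PREDICT(D → b) = { 'b' }
  PREDICT(D → a) = { 'a' }
Y has a single production, so nothing to check there.

All predict sets are disjoint. The grammar IS LL(1).

Answer: Yes, the grammar is LL(1).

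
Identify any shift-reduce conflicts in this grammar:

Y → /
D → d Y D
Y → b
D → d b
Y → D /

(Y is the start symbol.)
No shift-reduce conflicts

A shift-reduce conflict occurs when an LR(0) state has both:
  - a complete (reduce) item [A → α .] (dot at the end), and
  - a shift item [B → β . c γ] (dot before a terminal).

Augment with Y' → Y and build the canonical LR(0) collection (I0 = CLOSURE({[Y' → . Y]}), then GOTO on every symbol after a dot until no new states appear). It has 10 states:
  I0: { [D → . d Y D], [D → . d b], [Y → . /], [Y → . D /], [Y → . b], [Y' → . Y] }  — shift
  I1: { [Y → / .] }  — reduce
  I2: { [Y → D . /] }  — shift
  I3: { [Y' → Y .] }  — accept
  I4: { [Y → b .] }  — reduce
  I5: { [D → . d Y D], [D → . d b], [D → d . Y D], [D → d . b], [Y → . /], [Y → . D /], [Y → . b] }  — shift
  I6: { [D → . d Y D], [D → . d b], [D → d Y . D] }  — shift
  I7: { [D → d b .], [Y → b .] }  — 2 reduces
  I8: { [D → d Y D .] }  — reduce
  I9: { [Y → D / .] }  — reduce

No state contains both a complete item and a shift item.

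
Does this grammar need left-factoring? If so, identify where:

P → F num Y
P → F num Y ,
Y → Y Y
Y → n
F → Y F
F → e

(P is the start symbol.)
Yes, P has productions with common prefix 'F num Y'

Left-factoring is needed when two productions for the same non-terminal
share a common prefix on the right-hand side.

Productions for P:
  P → F num Y
  P → F num Y ,
Productions for Y:
  Y → Y Y
  Y → n
Productions for F:
  F → Y F
  F → e

Found common prefix 'F num Y' in productions for P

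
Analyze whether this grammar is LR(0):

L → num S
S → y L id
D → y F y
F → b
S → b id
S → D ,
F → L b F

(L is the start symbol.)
A grammar is LR(0) if no state in the canonical LR(0) collection has:
  - both a shift item (dot before a terminal) and a complete item (shift-reduce conflict), or
  - two or more complete items (reduce-reduce conflict; the accept item [L' → L .] counts as a complete item here).

Augment with L' → L and build the canonical LR(0) collection (I0 = CLOSURE({[L' → . L]}), then GOTO on every symbol after a dot until no new states appear). It has 17 states:
  I0: { [L → . num S], [L' → . L] }  — shift
  I1: { [L' → L .] }  — accept
  I2: { [D → . y F y], [L → num . S], [S → . D ,], [S → . b id], [S → . y L id] }  — shift
  I3: { [S → D . ,] }  — shift
  I4: { [L → num S .] }  — reduce
  I5: { [S → b . id] }  — shift
  I6: { [D → y . F y], [F → . L b F], [F → . b], [L → . num S], [S → y . L id] }  — shift
  I7: { [D → y F . y] }  — shift
  I8: { [F → L . b F], [S → y L . id] }  — shift
  I9: { [F → b .] }  — reduce
  I10: { [F → . L b F], [F → . b], [F → L b . F], [L → . num S] }  — shift
  I11: { [S → y L id .] }  — reduce
  I12: { [F → L b F .] }  — reduce
  I13: { [F → L . b F] }  — shift
  I14: { [D → y F y .] }  — reduce
  I15: { [S → b id .] }  — reduce
  I16: { [S → D , .] }  — reduce

Every state is either a pure shift/goto state or contains exactly one complete item and nothing to shift — no conflicts. The grammar is LR(0).

Answer: Yes, the grammar is LR(0)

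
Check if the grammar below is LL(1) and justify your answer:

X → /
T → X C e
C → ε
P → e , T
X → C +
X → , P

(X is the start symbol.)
Yes, the grammar is LL(1).

Relevant sets:
  FIRST(C) = { ε }

For X:
  PREDICT(X → '/') = { '/' }
  PREDICT(X → C '+') = { '+' }
  PREDICT(X → ',' P) = { ',' }
T, C, P have a single production, so nothing to check there.

All predict sets are disjoint. The grammar IS LL(1).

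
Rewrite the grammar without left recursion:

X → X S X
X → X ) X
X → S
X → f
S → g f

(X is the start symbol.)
X → S X'
X → f X'
X' → S X X'
X' → ) X X'
X' → ε
S → g f

X is directly left-recursive. The standard transformation for
  A → A α₁ | ... | A α_m | β₁ | ... | β_n
is
  A  → β₁ A' | ... | β_n A'
  A' → α₁ A' | ... | α_m A' | ε

X → S becomes X → S X'
X → f becomes X → f X'
X → X S X becomes X' → S X X'
X → X ) X becomes X' → ) X X'
Add X' → ε

Productions for other non-terminals are unchanged:
  S → g f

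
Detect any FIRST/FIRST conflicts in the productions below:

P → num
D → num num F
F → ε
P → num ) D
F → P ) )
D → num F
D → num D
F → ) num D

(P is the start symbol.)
FIRST sets of the non-terminals at (or reachable through a nullable prefix from) the front of some alternative:
  FIRST(P) = { 'num' }

Productions for P:
  P → num: FIRST = { 'num' }
  P → num ) D: FIRST = { 'num' }
Productions for D:
  D → num num F: FIRST = { 'num' }
  D → num F: FIRST = { 'num' }
  D → num D: FIRST = { 'num' }
Productions for F:
  F → ε: FIRST = { ε }
  F → P ) ): FIRST = { 'num' }
  F → ) num D: FIRST = { ')' }

Conflict for P: P → num and P → num ) D
  Overlap: { 'num' }
Conflict for D: D → num num F and D → num F
  Overlap: { 'num' }
Conflict for D: D → num num F and D → num D
  Overlap: { 'num' }
Conflict for D: D → num F and D → num D
  Overlap: { 'num' }

Answer: Yes. P → num / P → num ')' D on { 'num' }; D → num num F / D → num F on { 'num' }; D → num num F / D → num D on { 'num' }; D → num F / D → num D on { 'num' }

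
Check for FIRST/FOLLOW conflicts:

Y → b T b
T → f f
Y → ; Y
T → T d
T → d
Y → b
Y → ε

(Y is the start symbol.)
Nullable non-terminals: Y.

Y: nullable alternative(s) Y → ε; FOLLOW(Y) = { $ }
  Y → b T b: FIRST \ {ε} = { 'b' } — disjoint from FOLLOW(Y)
  Y → ; Y: FIRST \ {ε} = { ';' } — disjoint from FOLLOW(Y)
  Y → b: FIRST \ {ε} = { 'b' } — disjoint from FOLLOW(Y)
  Y → ε: FIRST \ {ε} = { } — this is the only nullable alternative, skip

T has no nullable alternative, so no FIRST/FOLLOW check is needed there.

No FIRST/FOLLOW conflicts found.

Answer: No FIRST/FOLLOW conflicts.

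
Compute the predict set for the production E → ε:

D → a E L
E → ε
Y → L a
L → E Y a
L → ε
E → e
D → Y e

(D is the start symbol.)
{ $, 'a', 'e' }

PREDICT(E → ε) = (FIRST(RHS) \ {ε}) ∪ (FOLLOW(E) if ε ∈ FIRST(RHS), i.e. RHS ⇒* ε)
The right-hand side is ε (FIRST(ε) = { ε }), so the predict set is FOLLOW(E) = { $, 'a', 'e' }
PREDICT(E → ε) = { $, 'a', 'e' }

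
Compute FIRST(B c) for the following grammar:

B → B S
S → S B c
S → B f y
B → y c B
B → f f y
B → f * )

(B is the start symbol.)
{ 'f', 'y' }

FIRST sets of the non-terminals involved (from the grammar, by fixed-point iteration):
  FIRST(B) = { 'f', 'y' }

To compute FIRST(B c), process the symbols left to right:
Symbol B is a non-terminal. Add FIRST(B) \ {ε} = { 'f', 'y' }
B is not nullable (ε ∉ FIRST(B)), so stop here.
FIRST(B c) = { 'f', 'y' }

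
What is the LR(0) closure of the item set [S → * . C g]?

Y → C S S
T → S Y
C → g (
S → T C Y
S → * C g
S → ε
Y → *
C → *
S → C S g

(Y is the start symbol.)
{ [C → . *], [C → . g (], [S → * . C g] }

Start with: [S → * . C g]
  [S → * . C g] has the dot before C: add [C → . g (], [C → . *]
No further items can be added.

CLOSURE = { [C → . *], [C → . g (], [S → * . C g] }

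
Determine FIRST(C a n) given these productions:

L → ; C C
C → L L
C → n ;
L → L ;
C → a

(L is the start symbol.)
{ ';', 'a', 'n' }

FIRST sets of the non-terminals involved (from the grammar, by fixed-point iteration):
  FIRST(C) = { ';', 'a', 'n' }

To compute FIRST(C a n), process the symbols left to right:
Symbol C is a non-terminal. Add FIRST(C) \ {ε} = { ';', 'a', 'n' }
C is not nullable (ε ∉ FIRST(C)), so stop here.
FIRST(C a n) = { ';', 'a', 'n' }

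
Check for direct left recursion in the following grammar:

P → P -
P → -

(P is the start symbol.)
P → P -: LEFT RECURSIVE (starts with P)
P → -: starts with '-'

The grammar has direct left recursion on: P.

Answer: Yes, P is left-recursive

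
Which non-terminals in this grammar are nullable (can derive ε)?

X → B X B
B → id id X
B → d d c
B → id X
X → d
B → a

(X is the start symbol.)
There are no ε-productions, so no non-terminal can derive ε.
No non-terminals are nullable.

Answer: None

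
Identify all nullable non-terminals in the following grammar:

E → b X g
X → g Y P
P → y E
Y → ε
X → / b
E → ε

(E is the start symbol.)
ε-productions: Y → ε, E → ε
So Y, E are immediately nullable.
No further non-terminal can be added: every production for the remaining non-terminals contains a terminal or a non-nullable non-terminal.
Nullable = { 'E', 'Y' }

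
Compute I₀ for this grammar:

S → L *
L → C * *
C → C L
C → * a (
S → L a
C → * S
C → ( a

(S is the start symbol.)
{ [C → . ( a], [C → . * S], [C → . * a (], [C → . C L], [L → . C * *], [S → . L *], [S → . L a], [S' → . S] }

First, augment the grammar with S' → S
I₀ = CLOSURE({ [S' → . S] }):
  [S' → . S] has the dot before S: add [S → . L *], [S → . L a]
  [S → . L *] has the dot before L: add [L → . C * *]
  [L → . C * *] has the dot before C: add [C → . C L], [C → . * a (], [C → . * S], [C → . ( a]
No further items can be added.

I₀ = { [C → . ( a], [C → . * S], [C → . * a (], [C → . C L], [L → . C * *], [S → . L *], [S → . L a], [S' → . S] }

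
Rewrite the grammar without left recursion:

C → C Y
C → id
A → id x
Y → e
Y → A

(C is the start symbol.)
C → id C'
C' → Y C'
C' → ε
A → id x
Y → e
Y → A

C is directly left-recursive. The standard transformation for
  A → A α₁ | ... | A α_m | β₁ | ... | β_n
is
  A  → β₁ A' | ... | β_n A'
  A' → α₁ A' | ... | α_m A' | ε

C → id becomes C → id C'
C → C Y becomes C' → Y C'
Add C' → ε

Productions for other non-terminals are unchanged:
  A → id x
  Y → e
  Y → A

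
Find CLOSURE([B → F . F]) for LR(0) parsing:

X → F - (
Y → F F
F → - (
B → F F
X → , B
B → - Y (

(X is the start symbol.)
{ [B → F . F], [F → . - (] }

To compute CLOSURE, for each item [A → α.Bβ] where B is a non-terminal, add [B → .γ] for all productions B → γ; repeat for the newly added items until nothing changes.

Start with: [B → F . F]
  [B → F . F] has the dot before F: add [F → . - (]
No further items can be added.

CLOSURE = { [B → F . F], [F → . - (] }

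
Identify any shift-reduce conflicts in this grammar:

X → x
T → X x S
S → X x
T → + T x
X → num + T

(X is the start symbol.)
A shift-reduce conflict occurs when an LR(0) state has both:
  - a complete (reduce) item [A → α .] (dot at the end), and
  - a shift item [B → β . c γ] (dot before a terminal).

Augment with X' → X and build the canonical LR(0) collection (I0 = CLOSURE({[X' → . X]}), then GOTO on every symbol after a dot until no new states appear). It has 14 states:
  I0: { [X → . num + T], [X → . x], [X' → . X] }  — shift
  I1: { [X' → X .] }  — accept
  I2: { [X → num . + T] }  — shift
  I3: { [X → x .] }  — reduce
  I4: { [T → . + T x], [T → . X x S], [X → . num + T], [X → . x], [X → num + . T] }  — shift
  I5: { [T → + . T x], [T → . + T x], [T → . X x S], [X → . num + T], [X → . x] }  — shift
  I6: { [X → num + T .] }  — reduce
  I7: { [T → X . x S] }  — shift
  I8: { [S → . X x], [T → X x . S], [X → . num + T], [X → . x] }  — shift
  I9: { [T → X x S .] }  — reduce
  I10: { [S → X . x] }  — shift
  I11: { [S → X x .] }  — reduce
  I12: { [T → + T . x] }  — shift
  I13: { [T → + T x .] }  — reduce

No state contains both a complete item and a shift item.

Answer: No shift-reduce conflicts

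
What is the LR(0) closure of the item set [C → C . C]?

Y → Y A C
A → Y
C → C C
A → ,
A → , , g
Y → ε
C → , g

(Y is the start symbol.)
Start with: [C → C . C]
  [C → C . C] has the dot before C: add [C → . C C], [C → . , g]
No further items can be added.

CLOSURE = { [C → . , g], [C → . C C], [C → C . C] }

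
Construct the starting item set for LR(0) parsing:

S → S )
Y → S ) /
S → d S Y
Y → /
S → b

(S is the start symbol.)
{ [S → . S )], [S → . b], [S → . d S Y], [S' → . S] }

First, augment the grammar with S' → S
I₀ = CLOSURE({ [S' → . S] }):
  [S' → . S] has the dot before S: add [S → . S )], [S → . d S Y], [S → . b]
No further items can be added.

I₀ = { [S → . S )], [S → . b], [S → . d S Y], [S' → . S] }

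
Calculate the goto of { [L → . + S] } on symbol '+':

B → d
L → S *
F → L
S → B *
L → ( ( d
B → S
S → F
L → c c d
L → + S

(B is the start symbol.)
GOTO(I, '+') = CLOSURE({ [A → αX.β] : [A → α.Xβ] ∈ I, X = '+' })

Items with dot before '+', with the dot advanced:
  [L → . + S] → [L → + . S]
Closure of the advanced items:
  [L → + . S] has the dot before S: add [S → . B *], [S → . F]
  [S → . B *] has the dot before B: add [B → . d], [B → . S]
  [S → . F] has the dot before F: add [F → . L]
  [F → . L] has the dot before L: add [L → . S *], [L → . ( ( d], [L → . c c d], [L → . + S]

GOTO = { [B → . S], [B → . d], [F → . L], [L → + . S], [L → . ( ( d], [L → . + S], [L → . S *], [L → . c c d], [S → . B *], [S → . F] }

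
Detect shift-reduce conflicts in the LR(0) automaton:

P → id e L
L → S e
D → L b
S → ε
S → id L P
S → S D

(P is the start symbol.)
A shift-reduce conflict occurs when an LR(0) state has both:
  - a complete (reduce) item [A → α .] (dot at the end), and
  - a shift item [B → β . c γ] (dot before a terminal).

Augment with P' → P and build the canonical LR(0) collection (I0 = CLOSURE({[P' → . P]}), then GOTO on every symbol after a dot until no new states appear). It has 13 states:
  I0: { [P → . id e L], [P' → . P] }  — shift
  I1: { [P' → P .] }  — accept
  I2: { [P → id . e L] }  — shift
  I3: { [L → . S e], [P → id e . L], [S → . S D], [S → . id L P], [S → .] }  — shift, reduce
  I4: { [P → id e L .] }  — reduce
  I5: { [D → . L b], [L → . S e], [L → S . e], [S → . S D], [S → . id L P], [S → .], [S → S . D] }  — shift, reduce
  I6: { [L → . S e], [S → . S D], [S → . id L P], [S → .], [S → id . L P] }  — shift, reduce
  I7: { [P → . id e L], [S → id L . P] }  — shift
  I8: { [S → id L P .] }  — reduce
  I9: { [S → S D .] }  — reduce
  I10: { [D → L . b] }  — shift
  I11: { [L → S e .] }  — reduce
  I12: { [D → L b .] }  — reduce

I3 contains reduce item [S → .] and shift item [S → . id L P] — shift-reduce conflict.
I5 contains reduce item [S → .] and shift items [L → S . e], [S → . id L P] — shift-reduce conflict.
I6 contains reduce item [S → .] and shift item [S → . id L P] — shift-reduce conflict.

Answer: Yes — I3: [S → .] vs [S → . id L P]; I5: [S → .] vs [L → S . e]; I6: [S → .] vs [S → . id L P]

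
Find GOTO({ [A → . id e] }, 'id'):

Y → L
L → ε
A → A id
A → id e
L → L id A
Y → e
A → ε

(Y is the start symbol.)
GOTO(I, 'id') = CLOSURE({ [A → αX.β] : [A → α.Xβ] ∈ I, X = 'id' })

Items with dot before 'id', with the dot advanced:
  [A → . id e] → [A → id . e]
Closure adds nothing (no advanced item has the dot before a non-terminal).

GOTO = { [A → id . e] }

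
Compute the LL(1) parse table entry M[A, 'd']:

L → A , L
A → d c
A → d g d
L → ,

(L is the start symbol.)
A → d c, A → d g d

To find M[A, 'd'], we find productions for A where 'd' is in the predict set (PREDICT(N → α) = (FIRST(α) \ {ε}) ∪ (FOLLOW(N) if α ⇒* ε)).

A → d c: PREDICT = { 'd' }
  'd' is in predict set, so this production goes in M[A, 'd']
A → d g d: PREDICT = { 'd' }
  'd' is in predict set, so this production goes in M[A, 'd']

M[A, 'd'] = A → d c, A → d g d  (a multiply-defined cell — the grammar is not LL(1))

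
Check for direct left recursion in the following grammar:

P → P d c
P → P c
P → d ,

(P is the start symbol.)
Direct left recursion occurs when N → N α for some non-terminal N (the right-hand side begins with the left-hand side itself).

P → P d c: LEFT RECURSIVE (starts with P)
P → P c: LEFT RECURSIVE (starts with P)
P → d ,: starts with d

The grammar has direct left recursion on: P.

Answer: Yes, P is left-recursive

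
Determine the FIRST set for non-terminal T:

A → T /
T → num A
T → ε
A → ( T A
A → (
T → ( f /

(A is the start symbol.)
{ '(', 'num', ε }

From T → num A:
  - num is a terminal: add 'num' and stop
From T → ε:
  - ε-production, so ε ∈ FIRST(T)
From T → ( f /:
  - '(' is a terminal: add '(' and stop

Collecting: FIRST(T) = { '(', 'num', ε }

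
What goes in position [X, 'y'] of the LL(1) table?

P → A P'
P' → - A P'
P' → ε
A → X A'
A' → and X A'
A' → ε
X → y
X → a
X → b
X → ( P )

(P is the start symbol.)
To find M[X, 'y'], we find productions for X where 'y' is in the predict set (PREDICT(N → α) = (FIRST(α) \ {ε}) ∪ (FOLLOW(N) if α ⇒* ε)).

X → y: PREDICT = { 'y' }
  'y' is in predict set, so this production goes in M[X, 'y']
X → a: PREDICT = { 'a' }
X → b: PREDICT = { 'b' }
X → ( P ): PREDICT = { '(' }

M[X, 'y'] = X → y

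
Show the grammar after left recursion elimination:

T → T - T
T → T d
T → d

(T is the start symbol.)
T → d T'
T' → - T T'
T' → d T'
T' → ε

T is directly left-recursive. The standard transformation for
  A → A α₁ | ... | A α_m | β₁ | ... | β_n
is
  A  → β₁ A' | ... | β_n A'
  A' → α₁ A' | ... | α_m A' | ε

T → d becomes T → d T'
T → T - T becomes T' → - T T'
T → T d becomes T' → d T'
Add T' → ε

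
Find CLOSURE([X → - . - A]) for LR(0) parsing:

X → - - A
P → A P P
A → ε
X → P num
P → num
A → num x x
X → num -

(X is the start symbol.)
{ [X → - . - A] }

Start with: [X → - . - A]
The dot precedes the terminal '-', so nothing is added.

CLOSURE = { [X → - . - A] }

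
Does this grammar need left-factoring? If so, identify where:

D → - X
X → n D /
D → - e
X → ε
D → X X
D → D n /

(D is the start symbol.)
Yes, D has productions with common prefix '-'

Left-factoring is needed when two productions for the same non-terminal
share a common prefix on the right-hand side.

Productions for D:
  D → - X
  D → - e
  D → X X
  D → D n /
Productions for X:
  X → n D /
  X → ε

Found common prefix '-' in productions for D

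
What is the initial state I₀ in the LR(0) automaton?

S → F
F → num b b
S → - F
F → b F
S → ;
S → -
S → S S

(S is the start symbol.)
First, augment the grammar with S' → S
I₀ = CLOSURE({ [S' → . S] }):
  [S' → . S] has the dot before S: add [S → . F], [S → . - F], [S → . ;], [S → . -], [S → . S S]
  [S → . F] has the dot before F: add [F → . num b b], [F → . b F]
No further items can be added.

I₀ = { [F → . b F], [F → . num b b], [S → . - F], [S → . -], [S → . ;], [S → . F], [S → . S S], [S' → . S] }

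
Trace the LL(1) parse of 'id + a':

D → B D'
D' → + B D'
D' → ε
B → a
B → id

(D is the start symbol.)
Stack is shown with the top on the left.

Stack     Input     Action
--------------------------
D $       id + a $  output D → B D'
B D' $    id + a $  output B → id
id D' $   id + a $  match 'id'
D' $      + a $     output D' → + B D'
+ B D' $  + a $     match '+'
B D' $    a $       output B → a
a D' $    a $       match 'a'
D' $      $         output D' → ε
$         $         accept

The string is accepted.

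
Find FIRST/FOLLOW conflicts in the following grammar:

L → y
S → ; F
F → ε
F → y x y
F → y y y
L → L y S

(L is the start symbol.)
Yes. F → y x y with FOLLOW(F) on { 'y' }; F → y y y with FOLLOW(F) on { 'y' }

Nullable non-terminals: F.

F: nullable alternative(s) F → ε; FOLLOW(F) = { $, 'y' }
  F → ε: FIRST \ {ε} = { } — this is the only nullable alternative, skip
  F → y x y: FIRST \ {ε} = { 'y' } — overlaps FOLLOW(F) on { 'y' }: CONFLICT
  F → y y y: FIRST \ {ε} = { 'y' } — overlaps FOLLOW(F) on { 'y' }: CONFLICT

L, S have no nullable alternative, so no FIRST/FOLLOW check is needed there.

So the grammar has 2 FIRST/FOLLOW conflicts (marked CONFLICT above).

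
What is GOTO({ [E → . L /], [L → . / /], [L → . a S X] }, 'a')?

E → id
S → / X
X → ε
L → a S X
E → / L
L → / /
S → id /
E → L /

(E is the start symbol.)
{ [L → a . S X], [S → . / X], [S → . id /] }

GOTO(I, 'a') = CLOSURE({ [A → αX.β] : [A → α.Xβ] ∈ I, X = 'a' })

Items with dot before 'a', with the dot advanced:
  [L → . a S X] → [L → a . S X]
Closure of the advanced items:
  [L → a . S X] has the dot before S: add [S → . / X], [S → . id /]

GOTO = { [L → a . S X], [S → . / X], [S → . id /] }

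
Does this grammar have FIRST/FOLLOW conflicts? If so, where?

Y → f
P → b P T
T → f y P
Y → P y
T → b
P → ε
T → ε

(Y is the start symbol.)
Nullable non-terminals: P, T.

P: nullable alternative(s) P → ε; FOLLOW(P) = { 'b', 'f', 'y' }
  P → b P T: FIRST \ {ε} = { 'b' } — overlaps FOLLOW(P) on { 'b' }: CONFLICT
  P → ε: FIRST \ {ε} = { } — this is the only nullable alternative, skip

T: nullable alternative(s) T → ε; FOLLOW(T) = { 'b', 'f', 'y' }
  T → f y P: FIRST \ {ε} = { 'f' } — overlaps FOLLOW(T) on { 'f' }: CONFLICT
  T → b: FIRST \ {ε} = { 'b' } — overlaps FOLLOW(T) on { 'b' }: CONFLICT
  T → ε: FIRST \ {ε} = { } — this is the only nullable alternative, skip

Y has no nullable alternative, so no FIRST/FOLLOW check is needed there.

So the grammar has 3 FIRST/FOLLOW conflicts (marked CONFLICT above).

Answer: Yes. P → b P T with FOLLOW(P) on { 'b' }; T → f y P with FOLLOW(T) on { 'f' }; T → b with FOLLOW(T) on { 'b' }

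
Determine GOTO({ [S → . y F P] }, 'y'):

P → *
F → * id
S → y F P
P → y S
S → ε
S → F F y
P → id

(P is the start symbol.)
GOTO(I, 'y') = CLOSURE({ [A → αX.β] : [A → α.Xβ] ∈ I, X = 'y' })

Items with dot before 'y', with the dot advanced:
  [S → . y F P] → [S → y . F P]
Closure of the advanced items:
  [S → y . F P] has the dot before F: add [F → . * id]

GOTO = { [F → . * id], [S → y . F P] }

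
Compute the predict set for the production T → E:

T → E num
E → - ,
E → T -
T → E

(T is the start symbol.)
PREDICT(T → E) = (FIRST(RHS) \ {ε}) ∪ (FOLLOW(T) if ε ∈ FIRST(RHS), i.e. RHS ⇒* ε)
FIRST(E) = { '-' }
FIRST(E) = { '-' }
ε ∉ FIRST(E), so FOLLOW(T) is not added.
PREDICT(T → E) = { '-' }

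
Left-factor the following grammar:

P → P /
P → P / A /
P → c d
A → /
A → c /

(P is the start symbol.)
Left-factoring transforms A → αβ₁ | αβ₂ into A → αA' and A' → β₁ | β₂
(α is the longest common prefix among the alternatives). Repeat until
no nonterminal has two alternatives with a common prefix.

Round 1: P has alternatives sharing prefix 'P /'. Introduce P': P → P / P'
  Add: P' → ε
  Add: P' → A /

No remaining common prefixes — done.

Resulting grammar:
P → P / P'
P' → ε
P' → A /
P → c d
A → /
A → c /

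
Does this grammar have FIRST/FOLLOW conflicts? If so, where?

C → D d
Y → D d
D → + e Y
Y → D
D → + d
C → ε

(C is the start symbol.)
A FIRST/FOLLOW conflict occurs when a non-terminal N has a nullable alternative N → β (β ⇒* ε) and another alternative N → α with FIRST(α) ∩ FOLLOW(N) ≠ ∅: on such a lookahead the parser cannot decide between expanding α and letting N vanish via β.

Nullable non-terminals: C.
FIRST sets used below: FIRST(D) = { '+' }

C: nullable alternative(s) C → ε; FOLLOW(C) = { $ }
  C → D d: FIRST \ {ε} = { '+' } — disjoint from FOLLOW(C)
  C → ε: FIRST \ {ε} = { } — this is the only nullable alternative, skip

D, Y have no nullable alternative, so no FIRST/FOLLOW check is needed there.

No FIRST/FOLLOW conflicts found.

Answer: No FIRST/FOLLOW conflicts.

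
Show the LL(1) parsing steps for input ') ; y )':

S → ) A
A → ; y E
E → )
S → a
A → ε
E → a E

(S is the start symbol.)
LL(1) parsing maintains a stack (initially the start symbol over $) and the input. At each step: if the stack top is a terminal, match it against the current input token; if it is a non-terminal N, replace it with the RHS of M[N, lookahead] (the unique production whose predict set contains the lookahead).

Stack is shown with the top on the left.

Stack    Input      Action
--------------------------
S $      ) ; y ) $  output S → ) A
) A $    ) ; y ) $  match ')'
A $      ; y ) $    output A → ; y E
; y E $  ; y ) $    match ';'
y E $    y ) $      match 'y'
E $      ) $        output E → )
) $      ) $        match ')'
$        $          accept

The string is accepted.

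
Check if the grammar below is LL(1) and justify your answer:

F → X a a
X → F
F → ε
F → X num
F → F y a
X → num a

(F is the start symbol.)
Relevant sets:
  FIRST(X) = { 'a', 'num', 'y', ε }
  FIRST(F) = { 'a', 'num', 'y', ε }
  FOLLOW(F) = { $, 'a', 'num', 'y' }
  FOLLOW(X) = { 'a', 'num' }

For F:
  PREDICT(F → X a a) = { 'a', 'num', 'y' }
  PREDICT(F → ε) = { $, 'a', 'num', 'y' }
  PREDICT(F → X num) = { 'a', 'num', 'y' }
  PREDICT(F → F y a) = { 'a', 'num', 'y' }
For X:
  PREDICT(X → F) = { 'a', 'num', 'y' }
  PREDICT(X → num a) = { 'num' }

Conflict found: Predict set conflict for F: { 'a', 'num', 'y' }
The grammar is NOT LL(1).

Answer: No. Predict set conflict for F: { 'a', 'num', 'y' }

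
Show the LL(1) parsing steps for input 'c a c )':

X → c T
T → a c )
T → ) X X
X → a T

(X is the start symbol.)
LL(1) parsing maintains a stack (initially the start symbol over $) and the input. At each step: if the stack top is a terminal, match it against the current input token; if it is a non-terminal N, replace it with the RHS of M[N, lookahead] (the unique production whose predict set contains the lookahead).

Stack is shown with the top on the left.

Stack    Input      Action
--------------------------
X $      c a c ) $  output X → c T
c T $    c a c ) $  match 'c'
T $      a c ) $    output T → a c )
a c ) $  a c ) $    match 'a'
c ) $    c ) $      match 'c'
) $      ) $        match ')'
$        $          accept

The string is accepted.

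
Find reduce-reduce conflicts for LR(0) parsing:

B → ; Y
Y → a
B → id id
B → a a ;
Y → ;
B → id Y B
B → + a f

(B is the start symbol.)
No reduce-reduce conflicts

A reduce-reduce conflict occurs when an LR(0) state has two complete items [A → α .] and [B → β .] — both call for a reduction, and with no lookahead the parser cannot choose between them.

Augment with B' → B and build the canonical LR(0) collection (I0 = CLOSURE({[B' → . B]}), then GOTO on every symbol after a dot until no new states appear). It has 16 states:
  I0: { [B → . + a f], [B → . ; Y], [B → . a a ;], [B → . id Y B], [B → . id id], [B' → . B] }  — shift
  I1: { [B → + . a f] }  — shift
  I2: { [B → ; . Y], [Y → . ;], [Y → . a] }  — shift
  I3: { [B' → B .] }  — accept
  I4: { [B → a . a ;] }  — shift
  I5: { [B → id . Y B], [B → id . id], [Y → . ;], [Y → . a] }  — shift
  I6: { [Y → ; .] }  — reduce
  I7: { [B → . + a f], [B → . ; Y], [B → . a a ;], [B → . id Y B], [B → . id id], [B → id Y . B] }  — shift
  I8: { [Y → a .] }  — reduce
  I9: { [B → id id .] }  — reduce
  I10: { [B → id Y B .] }  — reduce
  I11: { [B → a a . ;] }  — shift
  I12: { [B → a a ; .] }  — reduce
  I13: { [B → ; Y .] }  — reduce
  I14: { [B → + a . f] }  — shift
  I15: { [B → + a f .] }  — reduce

No state contains more than one complete item.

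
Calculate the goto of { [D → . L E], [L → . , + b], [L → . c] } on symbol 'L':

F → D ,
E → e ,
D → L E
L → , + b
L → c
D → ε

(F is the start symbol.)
{ [D → L . E], [E → . e ,] }

GOTO(I, 'L') = CLOSURE({ [A → αX.β] : [A → α.Xβ] ∈ I, X = 'L' })

Items with dot before 'L', with the dot advanced:
  [D → . L E] → [D → L . E]
Closure of the advanced items:
  [D → L . E] has the dot before E: add [E → . e ,]

GOTO = { [D → L . E], [E → . e ,] }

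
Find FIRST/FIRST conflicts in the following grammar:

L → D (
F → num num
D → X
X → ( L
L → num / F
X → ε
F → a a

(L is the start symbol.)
No FIRST/FIRST conflicts.

FIRST sets of the non-terminals at (or reachable through a nullable prefix from) the front of some alternative:
  FIRST(D) = { '(', ε }

Productions for L:
  L → D (: FIRST = { '(' }
  L → num / F: FIRST = { 'num' }
Productions for F:
  F → num num: FIRST = { 'num' }
  F → a a: FIRST = { 'a' }
Productions for X:
  X → ( L: FIRST = { '(' }
  X → ε: FIRST = { ε }
D has only one production, so no FIRST/FIRST conflict is possible there.

All alternatives of each non-terminal have pairwise disjoint FIRST sets.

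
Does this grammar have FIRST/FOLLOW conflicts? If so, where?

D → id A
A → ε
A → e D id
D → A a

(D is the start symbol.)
No FIRST/FOLLOW conflicts.

Nullable non-terminals: A.

A: nullable alternative(s) A → ε; FOLLOW(A) = { $, 'a', 'id' }
  A → ε: FIRST \ {ε} = { } — this is the only nullable alternative, skip
  A → e D id: FIRST \ {ε} = { 'e' } — disjoint from FOLLOW(A)

D has no nullable alternative, so no FIRST/FOLLOW check is needed there.

No FIRST/FOLLOW conflicts found.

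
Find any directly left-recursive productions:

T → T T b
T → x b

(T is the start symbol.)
Yes, T is left-recursive

T → T T b: LEFT RECURSIVE (starts with T)
T → x b: starts with x

The grammar has direct left recursion on: T.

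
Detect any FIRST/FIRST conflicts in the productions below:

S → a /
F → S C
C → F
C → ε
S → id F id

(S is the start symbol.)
A FIRST/FIRST conflict occurs when two productions N → α and N → β for the same non-terminal have FIRST(α) ∩ FIRST(β) ≠ ∅ (with ε ∈ FIRST of a nullable right-hand side, so two nullable alternatives also conflict).

FIRST sets of the non-terminals at (or reachable through a nullable prefix from) the front of some alternative:
  FIRST(F) = { 'a', 'id' }

Productions for S:
  S → a /: FIRST = { 'a' }
  S → id F id: FIRST = { 'id' }
Productions for C:
  C → F: FIRST = { 'a', 'id' }
  C → ε: FIRST = { ε }
F has only one production, so no FIRST/FIRST conflict is possible there.

All alternatives of each non-terminal have pairwise disjoint FIRST sets.

Answer: No FIRST/FIRST conflicts.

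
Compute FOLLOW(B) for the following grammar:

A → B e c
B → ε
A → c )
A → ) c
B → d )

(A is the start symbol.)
{ 'e' }

To compute FOLLOW(B), find every occurrence of B on a right-hand side N → α B β: add FIRST(β) \ {ε}, and if β is empty or nullable also add FOLLOW(N). Iterate to a fixed point.

In A → B e c: B is followed by e c, add FIRST(e c) \ {ε} = { 'e' }

Taking the union: FOLLOW(B) = { 'e' }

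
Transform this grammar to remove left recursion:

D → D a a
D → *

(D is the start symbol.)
D → * D'
D' → a a D'
D' → ε

D is directly left-recursive. The standard transformation for
  A → A α₁ | ... | A α_m | β₁ | ... | β_n
is
  A  → β₁ A' | ... | β_n A'
  A' → α₁ A' | ... | α_m A' | ε

D → * becomes D → * D'
D → D a a becomes D' → a a D'
Add D' → ε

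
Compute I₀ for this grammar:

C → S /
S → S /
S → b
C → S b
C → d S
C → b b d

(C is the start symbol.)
First, augment the grammar with C' → C
I₀ = CLOSURE({ [C' → . C] }):
  [C' → . C] has the dot before C: add [C → . S /], [C → . S b], [C → . d S], [C → . b b d]
  [C → . S /] has the dot before S: add [S → . S /], [S → . b]
No further items can be added.

I₀ = { [C → . S /], [C → . S b], [C → . b b d], [C → . d S], [C' → . C], [S → . S /], [S → . b] }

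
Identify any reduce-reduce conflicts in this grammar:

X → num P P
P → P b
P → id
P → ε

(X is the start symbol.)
No reduce-reduce conflicts

A reduce-reduce conflict occurs when an LR(0) state has two complete items [A → α .] and [B → β .] — both call for a reduction, and with no lookahead the parser cannot choose between them.

Augment with X' → X and build the canonical LR(0) collection (I0 = CLOSURE({[X' → . X]}), then GOTO on every symbol after a dot until no new states appear). It has 7 states:
  I0: { [X → . num P P], [X' → . X] }  — shift
  I1: { [X' → X .] }  — accept
  I2: { [P → . P b], [P → . id], [P → .], [X → num . P P] }  — shift, reduce
  I3: { [P → . P b], [P → . id], [P → .], [P → P . b], [X → num P . P] }  — shift, reduce
  I4: { [P → id .] }  — reduce
  I5: { [P → P . b], [X → num P P .] }  — shift, reduce
  I6: { [P → P b .] }  — reduce

No state contains more than one complete item.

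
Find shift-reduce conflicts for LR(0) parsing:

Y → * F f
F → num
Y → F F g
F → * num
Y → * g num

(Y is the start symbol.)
No shift-reduce conflicts

A shift-reduce conflict occurs when an LR(0) state has both:
  - a complete (reduce) item [A → α .] (dot at the end), and
  - a shift item [B → β . c γ] (dot before a terminal).

Augment with Y' → Y and build the canonical LR(0) collection (I0 = CLOSURE({[Y' → . Y]}), then GOTO on every symbol after a dot until no new states appear). It has 14 states:
  I0: { [F → . * num], [F → . num], [Y → . * F f], [Y → . * g num], [Y → . F F g], [Y' → . Y] }  — shift
  I1: { [F → * . num], [F → . * num], [F → . num], [Y → * . F f], [Y → * . g num] }  — shift
  I2: { [F → . * num], [F → . num], [Y → F . F g] }  — shift
  I3: { [Y' → Y .] }  — accept
  I4: { [F → num .] }  — reduce
  I5: { [F → * . num] }  — shift
  I6: { [Y → F F . g] }  — shift
  I7: { [Y → F F g .] }  — reduce
  I8: { [F → * num .] }  — reduce
  I9: { [Y → * F . f] }  — shift
  I10: { [Y → * g . num] }  — shift
  I11: { [F → * num .], [F → num .] }  — 2 reduces
  I12: { [Y → * g num .] }  — reduce
  I13: { [Y → * F f .] }  — reduce

No state contains both a complete item and a shift item.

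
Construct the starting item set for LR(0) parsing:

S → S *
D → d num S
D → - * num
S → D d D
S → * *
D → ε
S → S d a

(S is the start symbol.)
First, augment the grammar with S' → S
I₀ = CLOSURE({ [S' → . S] }):
  [S' → . S] has the dot before S: add [S → . S *], [S → . D d D], [S → . * *], [S → . S d a]
  [S → . D d D] has the dot before D: add [D → . d num S], [D → . - * num], [D → .]
No further items can be added.

I₀ = { [D → . - * num], [D → . d num S], [D → .], [S → . * *], [S → . D d D], [S → . S *], [S → . S d a], [S' → . S] }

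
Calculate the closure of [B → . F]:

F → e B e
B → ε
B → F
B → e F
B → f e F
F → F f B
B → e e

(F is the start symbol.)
Start with: [B → . F]
  [B → . F] has the dot before F: add [F → . e B e], [F → . F f B]
No further items can be added.

CLOSURE = { [B → . F], [F → . F f B], [F → . e B e] }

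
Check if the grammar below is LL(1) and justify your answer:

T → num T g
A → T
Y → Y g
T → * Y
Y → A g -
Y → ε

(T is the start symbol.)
No. Predict set conflict for Y: { '*', 'num' }

A grammar is LL(1) if for each non-terminal N with multiple productions, the predict sets of those productions are pairwise disjoint, where PREDICT(N → α) = (FIRST(α) \ {ε}) ∪ (FOLLOW(N) if α ⇒* ε).

Relevant sets:
  FIRST(Y) = { '*', 'g', 'num', ε }
  FIRST(A) = { '*', 'num' }
  FOLLOW(Y) = { $, 'g' }

For T:
  PREDICT(T → num T g) = { 'num' }
  PREDICT(T → '*' Y) = { '*' }
For Y:
  PREDICT(Y → Y g) = { '*', 'g', 'num' }
  PREDICT(Y → A g '-') = { '*', 'num' }
  PREDICT(Y → ε) = { $, 'g' }
A has a single production, so nothing to check there.

Conflict found: Predict set conflict for Y: { '*', 'num' }
The grammar is NOT LL(1).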